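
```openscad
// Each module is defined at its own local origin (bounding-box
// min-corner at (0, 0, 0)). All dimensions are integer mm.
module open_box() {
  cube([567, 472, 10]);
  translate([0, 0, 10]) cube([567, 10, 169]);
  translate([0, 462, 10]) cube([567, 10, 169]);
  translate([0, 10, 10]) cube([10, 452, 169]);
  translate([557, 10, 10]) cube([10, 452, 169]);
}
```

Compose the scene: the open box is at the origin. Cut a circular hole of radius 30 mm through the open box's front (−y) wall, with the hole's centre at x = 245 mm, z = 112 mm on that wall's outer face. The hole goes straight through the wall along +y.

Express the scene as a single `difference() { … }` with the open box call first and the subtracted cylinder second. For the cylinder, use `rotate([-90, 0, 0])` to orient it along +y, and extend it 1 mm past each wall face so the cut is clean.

difference() {
  open_box();
  translate([245, -1, 112]) rotate([-90, 0, 0]) cylinder(h = 12, r = 30);
}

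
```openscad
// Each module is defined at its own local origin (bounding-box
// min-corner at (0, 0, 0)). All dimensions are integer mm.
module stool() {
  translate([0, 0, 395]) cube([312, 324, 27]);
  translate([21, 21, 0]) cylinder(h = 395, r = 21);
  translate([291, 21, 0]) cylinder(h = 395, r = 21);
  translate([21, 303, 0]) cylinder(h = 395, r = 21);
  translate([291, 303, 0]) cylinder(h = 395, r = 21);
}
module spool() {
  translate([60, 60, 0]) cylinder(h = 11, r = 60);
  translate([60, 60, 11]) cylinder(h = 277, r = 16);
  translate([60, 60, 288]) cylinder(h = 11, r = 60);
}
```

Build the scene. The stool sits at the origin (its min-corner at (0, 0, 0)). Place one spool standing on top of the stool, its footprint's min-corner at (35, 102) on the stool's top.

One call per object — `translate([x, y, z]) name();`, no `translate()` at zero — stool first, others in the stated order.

stool();
translate([35, 102, 422]) spool();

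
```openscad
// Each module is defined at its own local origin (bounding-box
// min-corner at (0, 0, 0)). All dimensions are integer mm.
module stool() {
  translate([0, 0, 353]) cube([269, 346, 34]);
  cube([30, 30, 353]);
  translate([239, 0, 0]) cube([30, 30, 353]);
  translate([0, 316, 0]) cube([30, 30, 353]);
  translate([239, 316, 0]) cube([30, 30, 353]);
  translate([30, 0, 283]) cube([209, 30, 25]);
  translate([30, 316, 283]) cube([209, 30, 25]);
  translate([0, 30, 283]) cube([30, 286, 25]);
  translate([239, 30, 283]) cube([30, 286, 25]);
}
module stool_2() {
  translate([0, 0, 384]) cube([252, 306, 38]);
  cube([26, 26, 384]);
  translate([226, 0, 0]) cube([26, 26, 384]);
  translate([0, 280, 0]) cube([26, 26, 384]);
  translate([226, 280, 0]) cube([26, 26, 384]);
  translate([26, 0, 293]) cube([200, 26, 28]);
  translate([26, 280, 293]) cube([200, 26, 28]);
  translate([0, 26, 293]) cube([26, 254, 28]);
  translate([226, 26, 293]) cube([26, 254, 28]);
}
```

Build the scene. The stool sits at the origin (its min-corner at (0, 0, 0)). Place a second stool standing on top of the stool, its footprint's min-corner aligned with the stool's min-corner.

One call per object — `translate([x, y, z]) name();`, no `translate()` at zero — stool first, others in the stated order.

stool();
translate([0, 0, 387]) stool_2();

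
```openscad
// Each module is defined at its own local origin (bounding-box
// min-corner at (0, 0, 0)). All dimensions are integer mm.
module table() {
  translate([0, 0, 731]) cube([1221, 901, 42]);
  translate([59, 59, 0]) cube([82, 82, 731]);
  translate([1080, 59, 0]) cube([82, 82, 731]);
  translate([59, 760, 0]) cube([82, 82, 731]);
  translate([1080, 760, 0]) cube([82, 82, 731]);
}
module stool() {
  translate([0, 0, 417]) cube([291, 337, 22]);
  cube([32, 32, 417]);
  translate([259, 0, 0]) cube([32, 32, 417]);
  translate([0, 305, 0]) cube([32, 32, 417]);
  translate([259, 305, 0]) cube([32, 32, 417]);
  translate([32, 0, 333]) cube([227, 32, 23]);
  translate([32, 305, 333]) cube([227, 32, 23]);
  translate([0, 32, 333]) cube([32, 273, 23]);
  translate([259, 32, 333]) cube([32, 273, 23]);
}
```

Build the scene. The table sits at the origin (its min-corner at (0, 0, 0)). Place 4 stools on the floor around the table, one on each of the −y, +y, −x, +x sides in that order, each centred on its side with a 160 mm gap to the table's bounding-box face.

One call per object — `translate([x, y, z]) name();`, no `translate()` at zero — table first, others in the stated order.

table();
translate([465, -497, 0]) stool();
translate([465, 1061, 0]) stool();
translate([-451, 282, 0]) stool();
translate([1381, 282, 0]) stool();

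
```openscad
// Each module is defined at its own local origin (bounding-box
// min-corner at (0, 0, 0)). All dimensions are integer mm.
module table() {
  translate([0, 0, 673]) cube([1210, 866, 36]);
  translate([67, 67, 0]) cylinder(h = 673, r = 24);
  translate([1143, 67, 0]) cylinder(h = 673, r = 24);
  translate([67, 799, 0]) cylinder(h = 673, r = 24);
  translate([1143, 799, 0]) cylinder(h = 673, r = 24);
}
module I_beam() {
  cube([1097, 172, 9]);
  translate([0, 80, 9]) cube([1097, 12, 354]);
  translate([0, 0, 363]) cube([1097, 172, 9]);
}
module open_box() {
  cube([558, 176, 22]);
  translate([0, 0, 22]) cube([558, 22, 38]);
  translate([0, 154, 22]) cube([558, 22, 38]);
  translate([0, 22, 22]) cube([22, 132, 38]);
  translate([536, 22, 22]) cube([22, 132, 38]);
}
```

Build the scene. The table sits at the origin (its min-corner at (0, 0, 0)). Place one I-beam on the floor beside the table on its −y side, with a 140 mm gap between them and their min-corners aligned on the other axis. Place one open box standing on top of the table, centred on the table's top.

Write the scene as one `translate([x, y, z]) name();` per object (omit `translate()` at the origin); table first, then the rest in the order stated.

table();
translate([0, -312, 0]) I_beam();
translate([326, 345, 709]) open_box();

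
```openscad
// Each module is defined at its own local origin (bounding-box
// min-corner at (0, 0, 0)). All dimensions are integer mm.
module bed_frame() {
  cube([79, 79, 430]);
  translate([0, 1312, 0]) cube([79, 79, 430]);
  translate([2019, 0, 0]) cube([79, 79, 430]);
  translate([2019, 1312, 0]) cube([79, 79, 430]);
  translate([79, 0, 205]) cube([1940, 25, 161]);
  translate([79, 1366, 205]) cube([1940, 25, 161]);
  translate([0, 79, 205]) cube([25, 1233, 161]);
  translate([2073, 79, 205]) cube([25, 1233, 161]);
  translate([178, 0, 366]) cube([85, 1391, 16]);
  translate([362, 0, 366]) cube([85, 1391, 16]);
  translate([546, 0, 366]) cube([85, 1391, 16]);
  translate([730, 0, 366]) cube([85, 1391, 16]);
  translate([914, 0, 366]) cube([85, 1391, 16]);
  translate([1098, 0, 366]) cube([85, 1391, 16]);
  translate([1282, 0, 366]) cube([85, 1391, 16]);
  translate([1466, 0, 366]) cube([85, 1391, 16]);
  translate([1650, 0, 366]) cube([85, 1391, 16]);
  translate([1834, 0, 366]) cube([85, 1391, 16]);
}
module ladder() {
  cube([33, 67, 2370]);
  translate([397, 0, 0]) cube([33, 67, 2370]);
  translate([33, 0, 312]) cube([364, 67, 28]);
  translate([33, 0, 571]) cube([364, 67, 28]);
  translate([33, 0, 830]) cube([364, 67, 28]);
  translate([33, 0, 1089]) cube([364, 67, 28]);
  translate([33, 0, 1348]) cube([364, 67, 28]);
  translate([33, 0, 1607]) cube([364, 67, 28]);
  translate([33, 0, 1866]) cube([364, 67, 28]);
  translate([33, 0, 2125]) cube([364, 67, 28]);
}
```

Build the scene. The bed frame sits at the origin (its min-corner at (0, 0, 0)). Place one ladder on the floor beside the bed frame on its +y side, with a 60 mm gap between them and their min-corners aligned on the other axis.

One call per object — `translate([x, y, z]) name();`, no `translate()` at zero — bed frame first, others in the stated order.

bed_frame();
translate([0, 1451, 0]) ladder();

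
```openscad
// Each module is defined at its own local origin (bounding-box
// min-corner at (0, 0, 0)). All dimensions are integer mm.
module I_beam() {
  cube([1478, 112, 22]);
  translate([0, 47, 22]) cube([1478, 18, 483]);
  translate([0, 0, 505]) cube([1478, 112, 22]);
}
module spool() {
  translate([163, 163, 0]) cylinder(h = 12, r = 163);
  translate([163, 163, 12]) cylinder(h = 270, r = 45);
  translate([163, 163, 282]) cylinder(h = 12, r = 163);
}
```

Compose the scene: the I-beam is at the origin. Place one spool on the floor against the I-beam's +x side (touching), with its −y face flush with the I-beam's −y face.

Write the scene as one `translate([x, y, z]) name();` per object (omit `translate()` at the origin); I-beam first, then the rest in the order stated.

I_beam();
translate([1478, 0, 0]) spool();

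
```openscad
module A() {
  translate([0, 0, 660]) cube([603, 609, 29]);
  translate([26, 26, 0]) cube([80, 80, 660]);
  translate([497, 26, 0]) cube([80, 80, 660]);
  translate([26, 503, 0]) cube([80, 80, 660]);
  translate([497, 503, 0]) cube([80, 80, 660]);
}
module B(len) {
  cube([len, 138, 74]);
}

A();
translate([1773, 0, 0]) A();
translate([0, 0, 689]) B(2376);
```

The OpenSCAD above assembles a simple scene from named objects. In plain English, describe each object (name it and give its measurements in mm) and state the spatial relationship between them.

A is a table with a 603×609 mm rectangular top, 29 mm thick, top surface at z = 689 mm, supported by four 80×80 mm square legs, each inset 26 mm from the nearest pair of top edges, running from the floor.

B is a rectangular beam 2376 mm long (x), 138 mm deep (y), 74 mm thick (z).

The beam spans the tops of two tables placed 1170 mm apart, resting at z = 689 mm.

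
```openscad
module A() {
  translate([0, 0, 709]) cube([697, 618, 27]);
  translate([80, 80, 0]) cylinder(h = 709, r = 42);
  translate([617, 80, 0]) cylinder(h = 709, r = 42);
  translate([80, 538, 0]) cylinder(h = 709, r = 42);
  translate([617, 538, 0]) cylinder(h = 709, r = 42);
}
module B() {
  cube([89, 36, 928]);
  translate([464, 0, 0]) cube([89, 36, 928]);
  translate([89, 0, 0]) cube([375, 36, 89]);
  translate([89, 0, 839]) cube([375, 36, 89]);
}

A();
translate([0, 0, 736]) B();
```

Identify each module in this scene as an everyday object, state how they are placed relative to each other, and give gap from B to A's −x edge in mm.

A is a table. B is a picture frame. The picture frame is on top of the table. The gap from the picture frame to the table's −x edge is 0 mm.

The picture frame's min-x is at 0; the table's min-x is 0; gap = 0 mm.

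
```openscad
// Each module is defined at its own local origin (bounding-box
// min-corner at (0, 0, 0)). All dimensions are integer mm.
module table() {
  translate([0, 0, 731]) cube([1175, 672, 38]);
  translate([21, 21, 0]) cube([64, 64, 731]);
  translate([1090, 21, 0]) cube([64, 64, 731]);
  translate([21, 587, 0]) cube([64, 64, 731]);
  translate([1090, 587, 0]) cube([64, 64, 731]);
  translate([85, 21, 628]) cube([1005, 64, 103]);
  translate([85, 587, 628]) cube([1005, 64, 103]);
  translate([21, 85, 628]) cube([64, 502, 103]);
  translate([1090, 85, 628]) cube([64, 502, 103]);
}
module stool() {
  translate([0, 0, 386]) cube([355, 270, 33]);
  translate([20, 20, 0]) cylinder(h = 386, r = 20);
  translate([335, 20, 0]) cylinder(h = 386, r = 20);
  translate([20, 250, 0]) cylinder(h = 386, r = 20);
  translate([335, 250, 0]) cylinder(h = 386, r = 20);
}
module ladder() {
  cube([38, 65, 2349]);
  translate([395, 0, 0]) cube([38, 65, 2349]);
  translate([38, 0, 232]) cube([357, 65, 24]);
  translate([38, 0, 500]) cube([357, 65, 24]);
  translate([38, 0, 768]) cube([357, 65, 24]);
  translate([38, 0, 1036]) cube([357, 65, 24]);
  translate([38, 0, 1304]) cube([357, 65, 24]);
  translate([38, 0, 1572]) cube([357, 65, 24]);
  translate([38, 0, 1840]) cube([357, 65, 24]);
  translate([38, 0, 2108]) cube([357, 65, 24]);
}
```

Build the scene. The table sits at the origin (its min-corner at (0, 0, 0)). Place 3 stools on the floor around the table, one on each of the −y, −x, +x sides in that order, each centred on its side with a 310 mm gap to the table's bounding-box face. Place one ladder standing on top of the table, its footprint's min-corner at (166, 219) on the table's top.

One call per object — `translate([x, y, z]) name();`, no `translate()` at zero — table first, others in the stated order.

table();
translate([410, -580, 0]) stool();
translate([-665, 201, 0]) stool();
translate([1485, 201, 0]) stool();
translate([166, 219, 769]) ladder();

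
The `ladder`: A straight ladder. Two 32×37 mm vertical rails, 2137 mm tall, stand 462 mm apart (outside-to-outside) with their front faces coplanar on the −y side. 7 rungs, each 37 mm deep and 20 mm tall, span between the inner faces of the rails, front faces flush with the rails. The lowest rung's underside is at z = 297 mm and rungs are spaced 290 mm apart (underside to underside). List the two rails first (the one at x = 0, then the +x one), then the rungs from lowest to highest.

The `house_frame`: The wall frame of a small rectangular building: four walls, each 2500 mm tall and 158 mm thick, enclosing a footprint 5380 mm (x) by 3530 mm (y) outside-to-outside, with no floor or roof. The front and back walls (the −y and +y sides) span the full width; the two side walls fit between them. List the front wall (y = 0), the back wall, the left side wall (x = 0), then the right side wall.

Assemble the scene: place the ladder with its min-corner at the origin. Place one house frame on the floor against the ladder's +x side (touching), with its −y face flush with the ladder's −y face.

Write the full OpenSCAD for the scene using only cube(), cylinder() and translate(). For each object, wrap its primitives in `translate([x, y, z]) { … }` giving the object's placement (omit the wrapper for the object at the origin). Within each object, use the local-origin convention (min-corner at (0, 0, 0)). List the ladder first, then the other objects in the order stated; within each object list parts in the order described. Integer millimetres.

cube([32, 37, 2137]);
translate([430, 0, 0]) cube([32, 37, 2137]);
translate([32, 0, 297]) cube([398, 37, 20]);
translate([32, 0, 587]) cube([398, 37, 20]);
translate([32, 0, 877]) cube([398, 37, 20]);
translate([32, 0, 1167]) cube([398, 37, 20]);
translate([32, 0, 1457]) cube([398, 37, 20]);
translate([32, 0, 1747]) cube([398, 37, 20]);
translate([32, 0, 2037]) cube([398, 37, 20]);
translate([462, 0, 0]) {
  cube([5380, 158, 2500]);
  translate([0, 3372, 0]) cube([5380, 158, 2500]);
  translate([0, 158, 0]) cube([158, 3214, 2500]);
  translate([5222, 158, 0]) cube([158, 3214, 2500]);
}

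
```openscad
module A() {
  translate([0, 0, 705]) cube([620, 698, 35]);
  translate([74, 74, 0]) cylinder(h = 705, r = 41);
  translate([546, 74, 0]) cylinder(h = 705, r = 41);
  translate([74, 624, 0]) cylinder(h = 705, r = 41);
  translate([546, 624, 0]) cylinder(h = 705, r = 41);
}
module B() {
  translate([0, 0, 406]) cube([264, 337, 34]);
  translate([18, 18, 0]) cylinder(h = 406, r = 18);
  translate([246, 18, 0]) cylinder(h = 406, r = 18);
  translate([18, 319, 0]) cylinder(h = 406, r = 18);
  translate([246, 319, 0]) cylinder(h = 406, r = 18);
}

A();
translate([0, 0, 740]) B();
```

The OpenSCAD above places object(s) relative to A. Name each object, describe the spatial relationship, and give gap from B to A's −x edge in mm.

A is a table. B is a stool. The stool is on top of the table. The gap from the stool to the table's −x edge is 0 mm.

The stool's min-x is at 0; the table's min-x is 0; gap = 0 mm.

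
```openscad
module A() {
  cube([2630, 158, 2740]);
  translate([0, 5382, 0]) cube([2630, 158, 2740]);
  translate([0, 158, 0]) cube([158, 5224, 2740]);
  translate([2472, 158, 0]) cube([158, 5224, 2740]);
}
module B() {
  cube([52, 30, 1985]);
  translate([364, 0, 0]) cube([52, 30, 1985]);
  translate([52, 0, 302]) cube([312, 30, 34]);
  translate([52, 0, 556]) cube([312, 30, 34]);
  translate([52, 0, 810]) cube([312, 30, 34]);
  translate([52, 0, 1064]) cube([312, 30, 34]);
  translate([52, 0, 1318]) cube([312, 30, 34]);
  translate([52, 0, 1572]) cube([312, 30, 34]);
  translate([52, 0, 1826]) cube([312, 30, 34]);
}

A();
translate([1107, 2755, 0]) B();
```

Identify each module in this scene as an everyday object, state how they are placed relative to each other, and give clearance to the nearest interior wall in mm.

Clearances: x = 949, y = 2597; minimum 949 mm.

A is a house frame. B is a ladder. The ladder sits inside the house frame, centred. The clearance to the nearest interior wall is 949 mm.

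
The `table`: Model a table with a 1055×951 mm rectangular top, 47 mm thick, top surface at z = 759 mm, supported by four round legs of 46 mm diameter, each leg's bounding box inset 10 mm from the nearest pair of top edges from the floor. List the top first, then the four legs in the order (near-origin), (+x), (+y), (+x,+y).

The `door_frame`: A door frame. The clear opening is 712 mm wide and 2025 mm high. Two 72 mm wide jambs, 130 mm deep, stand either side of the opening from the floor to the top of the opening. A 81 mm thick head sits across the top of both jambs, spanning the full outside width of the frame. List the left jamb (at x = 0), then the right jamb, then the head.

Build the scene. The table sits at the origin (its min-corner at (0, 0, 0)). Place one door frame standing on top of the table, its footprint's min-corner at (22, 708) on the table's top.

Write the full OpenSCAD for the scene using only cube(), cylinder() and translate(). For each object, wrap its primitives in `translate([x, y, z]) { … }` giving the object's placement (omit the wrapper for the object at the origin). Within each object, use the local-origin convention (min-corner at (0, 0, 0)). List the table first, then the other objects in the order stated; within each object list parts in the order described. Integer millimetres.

translate([0, 0, 712]) cube([1055, 951, 47]);
translate([33, 33, 0]) cylinder(h = 712, r = 23);
translate([1022, 33, 0]) cylinder(h = 712, r = 23);
translate([33, 918, 0]) cylinder(h = 712, r = 23);
translate([1022, 918, 0]) cylinder(h = 712, r = 23);
translate([22, 708, 759]) {
  cube([72, 130, 2025]);
  translate([784, 0, 0]) cube([72, 130, 2025]);
  translate([0, 0, 2025]) cube([856, 130, 81]);
}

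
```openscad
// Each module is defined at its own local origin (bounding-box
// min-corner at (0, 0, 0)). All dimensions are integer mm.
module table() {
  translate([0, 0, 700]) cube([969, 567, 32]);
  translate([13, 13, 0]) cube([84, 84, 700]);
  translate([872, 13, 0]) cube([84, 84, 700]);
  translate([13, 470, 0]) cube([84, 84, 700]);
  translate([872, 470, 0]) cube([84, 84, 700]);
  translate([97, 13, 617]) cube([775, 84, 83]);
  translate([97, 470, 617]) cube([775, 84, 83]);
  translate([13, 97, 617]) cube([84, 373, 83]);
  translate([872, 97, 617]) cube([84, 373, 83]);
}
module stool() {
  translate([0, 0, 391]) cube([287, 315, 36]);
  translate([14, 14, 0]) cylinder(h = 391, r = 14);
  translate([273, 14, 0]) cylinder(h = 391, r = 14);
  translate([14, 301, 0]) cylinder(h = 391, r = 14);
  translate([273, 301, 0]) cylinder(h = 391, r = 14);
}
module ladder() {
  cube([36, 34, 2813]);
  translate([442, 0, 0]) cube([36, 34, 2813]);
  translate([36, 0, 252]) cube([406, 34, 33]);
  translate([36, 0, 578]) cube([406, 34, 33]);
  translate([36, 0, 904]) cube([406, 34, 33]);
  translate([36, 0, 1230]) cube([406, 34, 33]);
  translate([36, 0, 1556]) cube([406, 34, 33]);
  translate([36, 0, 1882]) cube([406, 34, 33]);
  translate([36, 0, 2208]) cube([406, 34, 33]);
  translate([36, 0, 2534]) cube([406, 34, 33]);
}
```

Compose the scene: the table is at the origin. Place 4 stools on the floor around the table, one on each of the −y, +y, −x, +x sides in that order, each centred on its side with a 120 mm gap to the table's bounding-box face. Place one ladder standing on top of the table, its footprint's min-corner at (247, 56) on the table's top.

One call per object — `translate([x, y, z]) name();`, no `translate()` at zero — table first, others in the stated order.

table();
translate([341, -435, 0]) stool();
translate([341, 687, 0]) stool();
translate([-407, 126, 0]) stool();
translate([1089, 126, 0]) stool();
translate([247, 56, 732]) ladder();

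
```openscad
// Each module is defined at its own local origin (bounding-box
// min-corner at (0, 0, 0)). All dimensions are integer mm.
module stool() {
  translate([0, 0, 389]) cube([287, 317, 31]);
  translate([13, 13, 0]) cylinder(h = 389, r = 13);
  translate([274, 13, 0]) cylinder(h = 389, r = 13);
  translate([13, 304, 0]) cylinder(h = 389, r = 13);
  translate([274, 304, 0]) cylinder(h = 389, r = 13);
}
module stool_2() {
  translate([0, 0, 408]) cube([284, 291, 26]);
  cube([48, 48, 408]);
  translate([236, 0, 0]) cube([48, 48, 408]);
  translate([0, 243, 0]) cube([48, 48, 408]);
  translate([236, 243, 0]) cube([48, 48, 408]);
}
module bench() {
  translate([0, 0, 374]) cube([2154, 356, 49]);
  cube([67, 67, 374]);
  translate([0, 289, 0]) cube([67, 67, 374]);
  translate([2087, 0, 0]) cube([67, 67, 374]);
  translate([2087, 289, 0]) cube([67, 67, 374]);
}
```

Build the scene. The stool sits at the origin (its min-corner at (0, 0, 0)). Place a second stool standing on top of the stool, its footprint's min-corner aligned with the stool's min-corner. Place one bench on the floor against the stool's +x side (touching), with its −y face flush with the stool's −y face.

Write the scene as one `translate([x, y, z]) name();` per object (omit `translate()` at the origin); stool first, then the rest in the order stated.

stool();
translate([0, 0, 420]) stool_2();
translate([287, 0, 0]) bench();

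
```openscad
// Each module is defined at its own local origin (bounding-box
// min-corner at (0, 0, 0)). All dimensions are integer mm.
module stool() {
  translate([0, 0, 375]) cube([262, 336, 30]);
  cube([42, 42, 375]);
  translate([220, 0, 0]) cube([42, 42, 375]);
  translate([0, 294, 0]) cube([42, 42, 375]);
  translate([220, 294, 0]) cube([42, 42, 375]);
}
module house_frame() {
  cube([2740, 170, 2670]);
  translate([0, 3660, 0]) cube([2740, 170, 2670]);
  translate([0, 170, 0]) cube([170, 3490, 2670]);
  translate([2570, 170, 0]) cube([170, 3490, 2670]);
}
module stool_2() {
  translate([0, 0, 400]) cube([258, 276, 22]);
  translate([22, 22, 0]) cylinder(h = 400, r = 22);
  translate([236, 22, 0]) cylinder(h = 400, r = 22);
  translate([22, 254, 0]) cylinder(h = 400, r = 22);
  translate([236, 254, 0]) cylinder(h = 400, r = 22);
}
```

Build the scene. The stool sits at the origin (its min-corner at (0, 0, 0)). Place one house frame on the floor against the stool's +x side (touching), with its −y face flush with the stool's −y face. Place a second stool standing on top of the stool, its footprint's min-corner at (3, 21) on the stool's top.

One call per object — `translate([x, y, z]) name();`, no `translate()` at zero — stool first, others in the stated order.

stool();
translate([262, 0, 0]) house_frame();
translate([3, 21, 405]) stool_2();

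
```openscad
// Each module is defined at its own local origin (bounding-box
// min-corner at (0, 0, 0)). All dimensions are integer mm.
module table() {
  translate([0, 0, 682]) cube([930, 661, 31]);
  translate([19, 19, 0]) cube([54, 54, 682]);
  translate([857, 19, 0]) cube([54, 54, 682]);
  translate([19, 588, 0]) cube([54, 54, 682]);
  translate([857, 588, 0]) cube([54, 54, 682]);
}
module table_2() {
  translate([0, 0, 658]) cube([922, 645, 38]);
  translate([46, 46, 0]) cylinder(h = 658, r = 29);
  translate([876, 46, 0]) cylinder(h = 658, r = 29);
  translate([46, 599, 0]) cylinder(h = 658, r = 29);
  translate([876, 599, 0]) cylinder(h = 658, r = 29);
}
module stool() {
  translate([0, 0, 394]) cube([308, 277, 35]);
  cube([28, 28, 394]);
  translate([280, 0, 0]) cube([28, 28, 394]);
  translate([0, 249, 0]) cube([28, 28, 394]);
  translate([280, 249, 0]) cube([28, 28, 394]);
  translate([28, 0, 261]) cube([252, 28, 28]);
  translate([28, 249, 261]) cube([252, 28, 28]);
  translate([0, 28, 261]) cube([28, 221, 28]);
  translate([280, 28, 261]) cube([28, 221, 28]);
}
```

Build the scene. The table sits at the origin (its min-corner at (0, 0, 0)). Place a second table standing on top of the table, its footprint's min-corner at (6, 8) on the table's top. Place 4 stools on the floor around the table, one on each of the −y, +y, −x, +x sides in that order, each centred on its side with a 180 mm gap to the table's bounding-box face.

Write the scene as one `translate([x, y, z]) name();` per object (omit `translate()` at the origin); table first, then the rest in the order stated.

table();
translate([6, 8, 713]) table_2();
translate([311, -457, 0]) stool();
translate([311, 841, 0]) stool();
translate([-488, 192, 0]) stool();
translate([1110, 192, 0]) stool();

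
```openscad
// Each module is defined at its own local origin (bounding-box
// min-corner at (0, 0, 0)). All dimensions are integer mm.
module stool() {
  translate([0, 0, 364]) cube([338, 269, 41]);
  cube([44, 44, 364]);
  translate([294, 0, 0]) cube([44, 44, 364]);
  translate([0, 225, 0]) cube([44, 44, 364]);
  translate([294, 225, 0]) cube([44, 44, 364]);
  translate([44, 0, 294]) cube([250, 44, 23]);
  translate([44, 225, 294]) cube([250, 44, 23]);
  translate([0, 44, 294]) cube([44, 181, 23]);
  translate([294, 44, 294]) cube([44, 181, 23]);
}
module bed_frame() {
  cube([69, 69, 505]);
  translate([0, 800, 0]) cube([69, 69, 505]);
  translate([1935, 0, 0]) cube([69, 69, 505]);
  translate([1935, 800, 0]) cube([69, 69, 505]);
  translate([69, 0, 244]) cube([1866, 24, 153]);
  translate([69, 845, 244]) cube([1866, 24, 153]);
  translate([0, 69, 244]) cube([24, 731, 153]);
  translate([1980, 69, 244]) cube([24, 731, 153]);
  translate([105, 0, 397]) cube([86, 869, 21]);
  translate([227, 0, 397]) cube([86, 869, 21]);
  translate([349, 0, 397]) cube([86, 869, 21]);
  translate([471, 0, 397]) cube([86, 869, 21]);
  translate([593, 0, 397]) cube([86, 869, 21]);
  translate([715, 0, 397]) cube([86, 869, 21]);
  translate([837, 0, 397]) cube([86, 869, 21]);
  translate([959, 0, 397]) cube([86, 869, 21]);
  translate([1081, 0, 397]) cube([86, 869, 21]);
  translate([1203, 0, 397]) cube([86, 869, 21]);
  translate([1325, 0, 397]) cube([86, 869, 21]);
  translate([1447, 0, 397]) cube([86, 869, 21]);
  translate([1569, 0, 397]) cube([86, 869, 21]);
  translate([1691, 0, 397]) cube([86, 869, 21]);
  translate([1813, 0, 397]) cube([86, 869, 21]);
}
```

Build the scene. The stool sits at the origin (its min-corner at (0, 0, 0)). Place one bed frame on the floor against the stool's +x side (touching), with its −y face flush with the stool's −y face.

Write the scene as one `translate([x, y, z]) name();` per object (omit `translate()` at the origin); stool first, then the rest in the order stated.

stool();
translate([338, 0, 0]) bed_frame();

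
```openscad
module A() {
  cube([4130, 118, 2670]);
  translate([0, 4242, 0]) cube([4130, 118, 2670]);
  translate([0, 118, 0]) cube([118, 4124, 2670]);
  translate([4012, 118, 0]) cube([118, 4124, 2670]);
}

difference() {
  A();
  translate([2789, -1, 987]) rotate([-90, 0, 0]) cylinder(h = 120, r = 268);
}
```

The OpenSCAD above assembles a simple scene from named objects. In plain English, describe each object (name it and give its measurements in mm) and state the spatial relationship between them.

A is the wall frame of a small rectangular building: four walls, each 2670 mm tall and 118 mm thick, enclosing a footprint 4130 mm (x) by 4360 mm (y) outside-to-outside, with no floor or roof. The front and back walls (the −y and +y sides) span the full width; the two side walls fit between them.

The house frame has a circular hole of radius 268 mm through its front wall, centred at (x = 2789, z = 987).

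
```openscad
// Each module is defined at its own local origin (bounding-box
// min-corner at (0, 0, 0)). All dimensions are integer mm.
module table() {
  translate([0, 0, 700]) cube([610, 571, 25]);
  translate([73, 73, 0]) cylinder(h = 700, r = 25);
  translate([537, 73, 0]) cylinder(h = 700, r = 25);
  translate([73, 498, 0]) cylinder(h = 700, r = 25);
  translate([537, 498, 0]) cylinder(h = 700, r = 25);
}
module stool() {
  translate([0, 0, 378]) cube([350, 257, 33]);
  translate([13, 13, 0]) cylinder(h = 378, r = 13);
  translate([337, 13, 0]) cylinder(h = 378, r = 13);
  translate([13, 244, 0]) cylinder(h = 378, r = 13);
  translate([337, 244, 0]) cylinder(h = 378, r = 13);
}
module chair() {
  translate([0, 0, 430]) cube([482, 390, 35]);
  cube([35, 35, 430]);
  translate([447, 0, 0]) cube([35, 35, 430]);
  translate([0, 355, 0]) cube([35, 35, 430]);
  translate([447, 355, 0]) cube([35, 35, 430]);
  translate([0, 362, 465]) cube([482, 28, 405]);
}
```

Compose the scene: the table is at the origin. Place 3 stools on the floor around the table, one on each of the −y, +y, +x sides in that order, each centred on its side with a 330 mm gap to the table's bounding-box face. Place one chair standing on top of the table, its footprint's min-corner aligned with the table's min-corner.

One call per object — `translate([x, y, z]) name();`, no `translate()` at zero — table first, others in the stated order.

table();
translate([130, -587, 0]) stool();
translate([130, 901, 0]) stool();
translate([940, 157, 0]) stool();
translate([0, 0, 725]) chair();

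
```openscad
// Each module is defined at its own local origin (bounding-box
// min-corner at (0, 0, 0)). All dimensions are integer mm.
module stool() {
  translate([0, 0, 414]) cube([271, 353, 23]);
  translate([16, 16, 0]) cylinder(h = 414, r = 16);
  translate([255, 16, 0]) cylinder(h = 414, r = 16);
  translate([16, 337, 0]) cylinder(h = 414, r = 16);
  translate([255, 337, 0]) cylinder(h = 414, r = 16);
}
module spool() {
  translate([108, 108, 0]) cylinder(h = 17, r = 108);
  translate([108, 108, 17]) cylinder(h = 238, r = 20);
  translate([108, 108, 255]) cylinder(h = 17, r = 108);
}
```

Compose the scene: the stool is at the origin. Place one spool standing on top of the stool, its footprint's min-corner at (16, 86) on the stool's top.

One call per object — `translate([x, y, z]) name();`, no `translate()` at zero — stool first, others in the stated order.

stool();
translate([16, 86, 437]) spool();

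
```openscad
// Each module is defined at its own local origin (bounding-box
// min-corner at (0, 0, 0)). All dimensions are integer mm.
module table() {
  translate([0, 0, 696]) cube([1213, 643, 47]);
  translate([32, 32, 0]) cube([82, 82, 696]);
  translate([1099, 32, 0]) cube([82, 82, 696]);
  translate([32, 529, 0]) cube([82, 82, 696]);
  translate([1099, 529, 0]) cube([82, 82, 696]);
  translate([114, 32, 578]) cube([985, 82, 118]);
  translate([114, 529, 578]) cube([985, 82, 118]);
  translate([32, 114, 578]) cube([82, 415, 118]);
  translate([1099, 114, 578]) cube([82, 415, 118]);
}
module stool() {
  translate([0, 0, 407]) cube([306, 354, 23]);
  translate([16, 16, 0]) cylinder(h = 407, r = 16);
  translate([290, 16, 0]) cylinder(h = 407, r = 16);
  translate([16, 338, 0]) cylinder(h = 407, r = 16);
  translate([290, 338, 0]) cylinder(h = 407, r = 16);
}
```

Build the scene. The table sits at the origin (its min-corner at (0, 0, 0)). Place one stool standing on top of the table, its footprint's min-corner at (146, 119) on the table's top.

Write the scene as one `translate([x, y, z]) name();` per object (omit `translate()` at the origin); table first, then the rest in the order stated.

table();
translate([146, 119, 743]) stool();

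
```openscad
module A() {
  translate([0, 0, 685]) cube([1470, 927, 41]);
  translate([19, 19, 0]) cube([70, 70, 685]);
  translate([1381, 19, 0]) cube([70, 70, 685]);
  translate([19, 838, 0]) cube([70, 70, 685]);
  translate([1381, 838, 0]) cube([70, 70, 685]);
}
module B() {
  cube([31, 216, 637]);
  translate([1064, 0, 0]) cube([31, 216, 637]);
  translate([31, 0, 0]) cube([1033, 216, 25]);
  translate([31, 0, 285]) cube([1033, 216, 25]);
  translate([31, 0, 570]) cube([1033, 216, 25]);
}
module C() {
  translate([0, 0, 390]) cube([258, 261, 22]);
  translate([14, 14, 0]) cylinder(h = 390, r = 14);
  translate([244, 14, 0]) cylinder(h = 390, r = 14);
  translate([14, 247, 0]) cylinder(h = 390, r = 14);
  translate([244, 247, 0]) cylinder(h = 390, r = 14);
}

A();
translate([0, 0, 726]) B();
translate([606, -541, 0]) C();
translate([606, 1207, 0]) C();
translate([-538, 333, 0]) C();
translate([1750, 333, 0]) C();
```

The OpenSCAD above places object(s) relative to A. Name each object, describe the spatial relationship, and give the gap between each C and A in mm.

A is a table. B is a bookshelf. C is a stool. The bookshelf is on top of the table. Four stools sit around the table at the −y, +y, −x, +x sides. The gap between each stool and the table is 280 mm.

Each stool's nearest face is 280 mm from the table's bounding box.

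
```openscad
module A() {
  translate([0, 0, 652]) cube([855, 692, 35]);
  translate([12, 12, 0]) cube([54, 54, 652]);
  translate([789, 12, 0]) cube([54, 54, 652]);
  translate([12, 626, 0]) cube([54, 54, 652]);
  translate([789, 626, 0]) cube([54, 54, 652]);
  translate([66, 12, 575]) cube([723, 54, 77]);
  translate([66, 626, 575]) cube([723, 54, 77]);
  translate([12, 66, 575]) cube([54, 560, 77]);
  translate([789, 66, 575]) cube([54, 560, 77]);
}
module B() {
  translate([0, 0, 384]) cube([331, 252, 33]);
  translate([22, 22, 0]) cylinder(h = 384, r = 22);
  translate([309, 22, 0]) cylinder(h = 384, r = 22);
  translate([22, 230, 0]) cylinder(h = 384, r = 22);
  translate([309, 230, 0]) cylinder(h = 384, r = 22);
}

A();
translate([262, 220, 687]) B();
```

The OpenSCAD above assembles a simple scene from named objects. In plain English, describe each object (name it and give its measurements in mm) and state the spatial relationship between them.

A is a table: top 855 mm (x) × 692 mm (y), 35 mm thick, upper face at z = 687 mm, on four 54×54 mm square legs, each inset 12 mm from the nearest pair of top edges, running from z = 0 to the bottom of the top. Four apron rails, 54 mm thick and 77 mm tall, run between adjacent legs with their top edges flush with the underside of the top and their outer faces flush with the legs' outer faces.

B is a four-legged stool. The seat is 331×252 mm, 33 mm thick, top at z = 417 mm. It stands on four round legs, each 44 mm in diameter, from z = 0 to the seat underside, each leg's axis is inset half a diameter from the nearest pair of seat edges (so the leg's bounding box is flush with the corner).

The stool is on top of the table, centred.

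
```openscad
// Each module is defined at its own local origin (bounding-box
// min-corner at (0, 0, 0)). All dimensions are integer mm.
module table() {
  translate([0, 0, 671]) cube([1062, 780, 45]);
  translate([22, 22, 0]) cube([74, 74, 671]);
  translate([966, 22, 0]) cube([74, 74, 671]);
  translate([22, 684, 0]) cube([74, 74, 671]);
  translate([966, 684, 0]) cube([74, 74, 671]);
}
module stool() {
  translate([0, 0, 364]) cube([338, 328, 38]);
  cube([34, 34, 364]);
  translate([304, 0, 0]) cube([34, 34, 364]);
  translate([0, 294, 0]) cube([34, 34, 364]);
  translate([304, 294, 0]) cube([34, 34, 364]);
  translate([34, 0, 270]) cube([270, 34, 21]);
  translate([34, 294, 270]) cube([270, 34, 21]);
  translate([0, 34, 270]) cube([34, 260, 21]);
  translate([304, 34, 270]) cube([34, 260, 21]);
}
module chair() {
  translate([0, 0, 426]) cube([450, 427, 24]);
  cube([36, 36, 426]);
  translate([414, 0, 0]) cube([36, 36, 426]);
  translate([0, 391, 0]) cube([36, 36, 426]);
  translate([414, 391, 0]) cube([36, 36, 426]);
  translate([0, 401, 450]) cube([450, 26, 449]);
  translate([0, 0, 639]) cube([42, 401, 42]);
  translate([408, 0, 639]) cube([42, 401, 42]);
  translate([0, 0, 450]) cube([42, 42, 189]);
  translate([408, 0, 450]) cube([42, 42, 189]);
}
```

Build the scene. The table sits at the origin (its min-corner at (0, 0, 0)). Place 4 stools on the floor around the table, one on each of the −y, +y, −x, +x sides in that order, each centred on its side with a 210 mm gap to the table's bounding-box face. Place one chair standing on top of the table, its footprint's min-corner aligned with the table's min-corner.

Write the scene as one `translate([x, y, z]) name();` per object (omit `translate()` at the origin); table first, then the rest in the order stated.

table();
translate([362, -538, 0]) stool();
translate([362, 990, 0]) stool();
translate([-548, 226, 0]) stool();
translate([1272, 226, 0]) stool();
translate([0, 0, 716]) chair();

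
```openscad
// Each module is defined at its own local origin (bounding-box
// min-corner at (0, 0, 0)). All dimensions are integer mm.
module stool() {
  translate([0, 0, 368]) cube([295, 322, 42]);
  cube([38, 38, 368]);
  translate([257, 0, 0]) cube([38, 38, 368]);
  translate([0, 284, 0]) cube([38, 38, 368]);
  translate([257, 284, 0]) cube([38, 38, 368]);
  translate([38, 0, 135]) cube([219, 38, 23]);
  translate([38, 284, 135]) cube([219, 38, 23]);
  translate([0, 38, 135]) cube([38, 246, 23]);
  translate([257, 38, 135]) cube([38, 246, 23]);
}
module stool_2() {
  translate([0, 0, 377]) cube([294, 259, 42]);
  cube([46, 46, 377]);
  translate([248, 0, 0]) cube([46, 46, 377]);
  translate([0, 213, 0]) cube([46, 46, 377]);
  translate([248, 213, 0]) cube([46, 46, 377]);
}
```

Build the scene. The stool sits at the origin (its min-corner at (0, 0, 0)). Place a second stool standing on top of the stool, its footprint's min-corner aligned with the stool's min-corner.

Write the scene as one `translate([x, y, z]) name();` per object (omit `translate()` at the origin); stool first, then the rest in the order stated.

stool();
translate([0, 0, 410]) stool_2();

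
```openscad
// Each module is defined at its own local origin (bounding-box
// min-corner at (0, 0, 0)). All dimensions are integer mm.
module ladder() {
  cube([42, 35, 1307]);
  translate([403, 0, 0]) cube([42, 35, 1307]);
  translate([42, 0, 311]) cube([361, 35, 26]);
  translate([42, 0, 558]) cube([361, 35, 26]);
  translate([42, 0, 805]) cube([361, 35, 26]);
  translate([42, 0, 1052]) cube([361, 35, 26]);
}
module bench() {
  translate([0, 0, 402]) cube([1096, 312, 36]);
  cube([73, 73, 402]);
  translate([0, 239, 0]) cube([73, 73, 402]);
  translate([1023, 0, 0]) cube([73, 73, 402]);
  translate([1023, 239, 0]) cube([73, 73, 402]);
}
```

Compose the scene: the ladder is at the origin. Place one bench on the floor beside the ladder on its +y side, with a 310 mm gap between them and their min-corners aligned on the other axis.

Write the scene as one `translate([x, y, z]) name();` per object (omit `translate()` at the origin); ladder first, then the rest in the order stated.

ladder();
translate([0, 345, 0]) bench();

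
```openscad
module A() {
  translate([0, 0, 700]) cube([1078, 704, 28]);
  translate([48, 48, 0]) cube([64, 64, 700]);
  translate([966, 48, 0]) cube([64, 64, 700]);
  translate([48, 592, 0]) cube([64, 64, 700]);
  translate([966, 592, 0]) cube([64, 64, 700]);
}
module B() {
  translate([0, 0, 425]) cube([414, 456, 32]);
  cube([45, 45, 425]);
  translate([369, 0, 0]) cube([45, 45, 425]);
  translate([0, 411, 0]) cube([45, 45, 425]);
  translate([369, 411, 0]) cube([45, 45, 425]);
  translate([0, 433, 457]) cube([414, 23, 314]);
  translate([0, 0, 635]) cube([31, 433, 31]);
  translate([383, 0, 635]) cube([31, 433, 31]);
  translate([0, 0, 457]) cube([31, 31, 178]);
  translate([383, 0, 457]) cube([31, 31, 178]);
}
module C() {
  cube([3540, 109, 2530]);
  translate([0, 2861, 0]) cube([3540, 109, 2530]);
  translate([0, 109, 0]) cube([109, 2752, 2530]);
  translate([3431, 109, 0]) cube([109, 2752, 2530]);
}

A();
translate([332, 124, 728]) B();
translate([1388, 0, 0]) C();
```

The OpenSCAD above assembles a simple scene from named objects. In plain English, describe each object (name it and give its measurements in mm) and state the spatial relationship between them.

A is a rectangular dining table. The top is 1078×704×28 mm with its upper surface at z = 728 mm. It stands on four 64×64 mm square legs, each inset 48 mm from the nearest pair of top edges, running from the floor to the underside of the top.

B is a chair. The seat is a 414×456×32 mm slab with its top at z = 457 mm, on four 45×45 mm corner legs (flush with the seat edges, standing on z = 0). A flat backrest 23 mm thick, 314 mm tall, spans the full seat width and rises from the seat top along its +y edge, rear face flush with the rear of the seat. Two armrests of 31×31 mm section run along each side from the seat's front edge to the front of the backrest, top faces 209 mm above the seat top and outer faces flush with the seat's x-edges; a 31×31 mm post under the front of each armrest stands on the seat at the front corner.

C is the wall frame of a small rectangular building: four walls, each 2530 mm tall and 109 mm thick, enclosing a footprint 3540 mm (x) by 2970 mm (y) outside-to-outside, with no floor or roof. The front and back walls (the −y and +y sides) span the full width; the two side walls fit between them.

The chair is on top of the table, centred. The house frame is on the floor beside the table on its +x side.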